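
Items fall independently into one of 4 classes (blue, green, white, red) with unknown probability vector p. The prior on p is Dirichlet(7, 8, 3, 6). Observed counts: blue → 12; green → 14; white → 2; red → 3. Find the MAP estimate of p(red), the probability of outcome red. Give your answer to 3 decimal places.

The posterior is Dirichlet(αᵢ + nᵢ) = Dirichlet(19, 22, 5, 9).
For a Dirichlet(a₁,…,a_K) with all aᵢ > 1, the mode has j-th component (aⱼ − 1)/(Σaᵢ − K).
Here Σaᵢ = 55 and K = 4, so p(red) = (9 − 1)/(55 − 4) = 8/51 ≈ 0.157.

MAP estimate of p(red) = 0.157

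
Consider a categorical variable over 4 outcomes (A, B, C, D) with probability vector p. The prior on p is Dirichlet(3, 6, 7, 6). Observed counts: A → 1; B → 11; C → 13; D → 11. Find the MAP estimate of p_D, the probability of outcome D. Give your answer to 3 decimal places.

The posterior is Dirichlet(αᵢ + nᵢ) = Dirichlet(4, 17, 20, 17).
For a Dirichlet(a₁,…,a_K) with all aᵢ > 1, the mode has j-th component (aⱼ − 1)/(Σaᵢ − K).
Here Σaᵢ = 58 and K = 4, so p_D = (17 − 1)/(58 − 4) = 16/54 ≈ 0.296.

MAP estimate of p_D = 0.296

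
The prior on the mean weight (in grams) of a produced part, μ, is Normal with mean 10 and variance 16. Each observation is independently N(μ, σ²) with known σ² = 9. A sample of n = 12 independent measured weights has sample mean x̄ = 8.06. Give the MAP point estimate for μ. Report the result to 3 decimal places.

n = 12, x̄ = 8.06.
For a Normal prior and Normal likelihood with known variance, the posterior is Normal; its mode equals its mean, the precision-weighted average.
Prior precision 1/σ₀² = 1/16 = 0.0625; data precision n/σ² = 12/9 = 4/3.
μ̂ = (0.0625·10 + (4/3)·8.06) / (0.0625 + 4/3) = (6823/600)/(67/48) = 13646/1675 ≈ 8.147.

μ̂_MAP = 8.147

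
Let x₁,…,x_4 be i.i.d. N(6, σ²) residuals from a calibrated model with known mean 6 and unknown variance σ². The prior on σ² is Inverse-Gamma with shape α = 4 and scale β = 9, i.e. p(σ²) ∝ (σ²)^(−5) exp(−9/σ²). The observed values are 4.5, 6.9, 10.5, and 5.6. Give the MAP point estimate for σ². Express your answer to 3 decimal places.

Sum of squared deviations about the known mean: SS = (4.5−6)² + (6.9−6)² + (10.5−6)² + (5.6−6)² = 23.47.
The Normal likelihood contributes (σ²)^(−n/2) exp(−SS/(2σ²)), so the posterior is Inverse-Gamma(α + n/2, β + SS/2) = Inverse-Gamma(6, 20.735).
The mode of Inverse-Gamma(a, b) is b/(a+1) = 20.735/7 ≈ 2.962.

σ̂²_MAP = 2.962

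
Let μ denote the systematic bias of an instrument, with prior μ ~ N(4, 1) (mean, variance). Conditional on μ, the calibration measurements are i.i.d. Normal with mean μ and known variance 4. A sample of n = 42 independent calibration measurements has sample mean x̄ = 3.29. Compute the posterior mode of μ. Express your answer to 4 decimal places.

μ̂_MAP = 3.3517

n = 42, x̄ = 3.29.
For a Normal prior and Normal likelihood with known variance, the posterior is Normal; its mode equals its mean, the precision-weighted average.
Prior precision 1/σ₀² = 1/1 = 1; data precision n/σ² = 42/4 = 10.5.
μ̂ = (1·4 + 10.5·3.29) / (1 + 10.5) = 38.545/11.5 = 7709/2300 ≈ 3.3517.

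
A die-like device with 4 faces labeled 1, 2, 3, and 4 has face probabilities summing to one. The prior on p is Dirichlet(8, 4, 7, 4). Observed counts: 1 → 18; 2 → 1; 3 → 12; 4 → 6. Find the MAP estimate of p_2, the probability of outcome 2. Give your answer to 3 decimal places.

The posterior is Dirichlet(αᵢ + nᵢ) = Dirichlet(26, 5, 19, 10).
For a Dirichlet(a₁,…,a_K) with all aᵢ > 1, the mode has j-th component (aⱼ − 1)/(Σaᵢ − K).
Here Σaᵢ = 60 and K = 4, so p_2 = (5 − 1)/(60 − 4) = 4/56 ≈ 0.071.

MAP estimate: 0.071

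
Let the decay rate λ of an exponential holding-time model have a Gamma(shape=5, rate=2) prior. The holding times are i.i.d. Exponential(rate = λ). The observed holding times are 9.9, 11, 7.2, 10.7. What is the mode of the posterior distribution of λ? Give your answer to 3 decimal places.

λ̂_MAP = 0.196

The Exponential(rate=λ) likelihood is ∝ λ^n e^(−λΣtᵢ). Here n = 4 and Σtᵢ = 9.9 + 11 + 7.2 + 10.7 = 38.8.
Posterior ∝ λ^4e^(−2λ) · λ^4e^(−38.8λ) = λ^8e^(−40.8λ), i.e. Gamma(9, 40.8).
Mode = (a−1)/b = 8/40.8 ≈ 0.196.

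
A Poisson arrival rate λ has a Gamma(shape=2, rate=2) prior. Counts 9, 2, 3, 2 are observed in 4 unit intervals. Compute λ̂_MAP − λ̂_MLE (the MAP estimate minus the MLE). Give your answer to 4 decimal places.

Σxᵢ = 16. Posterior is Gamma(18, 6); MAP = (18−1)/6 = 17/6 ≈ 2.83333.
MLE = x̄ = 16/4 ≈ 4.00000.
Difference = 17/6 − 16/4 = -7/6 ≈ -1.1667.

MAP − MLE = -1.1667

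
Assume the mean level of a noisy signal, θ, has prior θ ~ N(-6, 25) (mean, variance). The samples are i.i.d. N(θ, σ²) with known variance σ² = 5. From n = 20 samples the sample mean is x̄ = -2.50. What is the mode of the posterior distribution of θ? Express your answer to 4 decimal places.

n = 20, x̄ = -2.50.
For a Normal prior and Normal likelihood with known variance, the posterior is Normal; its mode equals its mean, the precision-weighted average.
Prior precision 1/σ₀² = 1/25 = 0.04; data precision n/σ² = 20/5 = 4.
θ̂ = (0.04·(-6) + 4·(-2.5)) / (0.04 + 4) = (-10.24)/4.04 = -256/101 ≈ -2.5347.

θ̂_MAP = -2.5347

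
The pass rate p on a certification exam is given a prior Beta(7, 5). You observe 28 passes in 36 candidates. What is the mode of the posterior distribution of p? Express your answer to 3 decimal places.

p̂_MAP = 0.739

Prior: Beta(7, 5).
Data: 28 successes in 36 trials. The binomial likelihood contributes p^28(1−p)^8, so the posterior is Beta(7+28, 5+8) = Beta(35, 13).
For Beta(a, b) with a, b > 1 the mode is (a−1)/(a+b−2) = 34/46 ≈ 0.739.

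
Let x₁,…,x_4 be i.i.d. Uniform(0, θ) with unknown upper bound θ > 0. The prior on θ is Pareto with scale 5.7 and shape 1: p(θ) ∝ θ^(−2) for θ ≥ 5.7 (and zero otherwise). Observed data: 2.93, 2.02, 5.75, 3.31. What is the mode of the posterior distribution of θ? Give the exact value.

θ̂_MAP = 5.75

The Uniform(0, θ) likelihood is θ^(−n) for θ ≥ max(xᵢ), zero otherwise. Here max(xᵢ) = 5.75.
Posterior ∝ θ^(−2) · θ^(−4) = θ^(−6) on θ ≥ max(5.7, 5.75) = 5.75.
This density is strictly decreasing in θ, so the posterior mode lies at the lower boundary of the support.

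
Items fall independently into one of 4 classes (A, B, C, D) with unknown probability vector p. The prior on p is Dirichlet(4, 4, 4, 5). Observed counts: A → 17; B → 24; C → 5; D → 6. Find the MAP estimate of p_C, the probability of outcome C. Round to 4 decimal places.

The posterior is Dirichlet(αᵢ + nᵢ) = Dirichlet(21, 28, 9, 11).
For a Dirichlet(a₁,…,a_K) with all aᵢ > 1, the mode has j-th component (aⱼ − 1)/(Σaᵢ − K).
Here Σaᵢ = 69 and K = 4, so p_C = (9 − 1)/(69 − 4) = 8/65 ≈ 0.1231.

MAP estimate of p_C = 0.1231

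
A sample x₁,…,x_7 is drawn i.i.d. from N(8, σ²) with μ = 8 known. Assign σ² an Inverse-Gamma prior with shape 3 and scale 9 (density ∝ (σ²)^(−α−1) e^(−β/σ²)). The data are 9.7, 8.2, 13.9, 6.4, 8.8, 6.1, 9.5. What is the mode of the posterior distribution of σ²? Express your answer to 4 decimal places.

Sum of squared deviations about the known mean: SS = (9.7−8)² + (8.2−8)² + (13.9−8)² + (6.4−8)² + (8.8−8)² + (6.1−8)² + (9.5−8)² = 46.8.
The Normal likelihood contributes (σ²)^(−n/2) exp(−SS/(2σ²)), so the posterior is Inverse-Gamma(α + n/2, β + SS/2) = Inverse-Gamma(6.5, 32.4).
The mode of Inverse-Gamma(a, b) is b/(a+1) = 32.4/7.5 ≈ 4.3200.

σ̂²_MAP = 4.3200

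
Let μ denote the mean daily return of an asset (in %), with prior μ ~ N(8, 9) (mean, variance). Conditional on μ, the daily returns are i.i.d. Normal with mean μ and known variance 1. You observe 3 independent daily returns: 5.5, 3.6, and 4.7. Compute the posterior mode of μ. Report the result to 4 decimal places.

μ̂_MAP = 4.7214

n = 3; x̄ = (5.5 + 3.6 + 4.7)/3 = 13.8/3 = 4.6.
For a Normal prior and Normal likelihood with known variance, the posterior is Normal; its mode equals its mean, the precision-weighted average.
Prior precision 1/σ₀² = 1/9; data precision n/σ² = 3/1 = 3.
μ̂ = ((1/9)·8 + 3·4.6) / (1/9 + 3) = (661/45)/(28/9) = 661/140 ≈ 4.7214.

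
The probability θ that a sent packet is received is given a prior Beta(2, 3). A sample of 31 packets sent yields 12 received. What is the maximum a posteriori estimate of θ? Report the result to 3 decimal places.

θ̂_MAP = 0.382

Prior: Beta(2, 3).
Data: 12 successes in 31 trials. The binomial likelihood contributes θ^12(1−θ)^19, so the posterior is Beta(2+12, 3+19) = Beta(14, 22).
For Beta(a, b) with a, b > 1 the mode is (a−1)/(a+b−2) = 13/34 ≈ 0.382.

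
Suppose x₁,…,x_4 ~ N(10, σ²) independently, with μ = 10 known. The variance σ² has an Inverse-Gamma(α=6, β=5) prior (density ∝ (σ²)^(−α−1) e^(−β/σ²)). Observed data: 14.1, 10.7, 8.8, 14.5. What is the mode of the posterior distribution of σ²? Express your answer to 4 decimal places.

σ̂²_MAP = 2.7217

Sum of squared deviations about the known mean: SS = (14.1−10)² + (10.7−10)² + (8.8−10)² + (14.5−10)² = 38.99.
The Normal likelihood contributes (σ²)^(−n/2) exp(−SS/(2σ²)), so the posterior is Inverse-Gamma(α + n/2, β + SS/2) = Inverse-Gamma(8, 24.495).
The mode of Inverse-Gamma(a, b) is b/(a+1) = 24.495/9 ≈ 2.7217.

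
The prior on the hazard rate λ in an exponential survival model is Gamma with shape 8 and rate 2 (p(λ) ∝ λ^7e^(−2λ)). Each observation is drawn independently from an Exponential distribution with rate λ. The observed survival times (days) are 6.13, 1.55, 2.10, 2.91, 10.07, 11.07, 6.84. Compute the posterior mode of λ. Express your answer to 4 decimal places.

The Exponential(rate=λ) likelihood is ∝ λ^n e^(−λΣtᵢ). Here n = 7 and Σtᵢ = 6.13 + 1.55 + 2.10 + 2.91 + 10.07 + 11.07 + 6.84 = 40.67.
Posterior ∝ λ^7e^(−2λ) · λ^7e^(−40.67λ) = λ^14e^(−42.67λ), i.e. Gamma(15, 42.67).
Mode = (a−1)/b = 14/42.67 ≈ 0.3281.

λ̂_MAP = 0.3281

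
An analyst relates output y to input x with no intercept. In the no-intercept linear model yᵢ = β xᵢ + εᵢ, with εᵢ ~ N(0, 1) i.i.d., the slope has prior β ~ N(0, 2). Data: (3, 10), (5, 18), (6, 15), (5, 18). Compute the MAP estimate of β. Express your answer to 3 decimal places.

β̂_MAP = 3.141

log p(β | y) = −Σ(yᵢ − βxᵢ)²/(2·1) − β²/(2·2) + const.
Setting the derivative to zero: Σxᵢ(yᵢ − βxᵢ)/1 − β/2 = 0, so β = Σxᵢyᵢ / (Σxᵢ² + σ²/τ²).
Σxᵢyᵢ = 3·10 + 5·18 + 6·15 + 5·18 = 300; Σxᵢ² = 95; σ²/τ² = 0.5.
β̂_MAP = 300 / (95 + 0.5) = 300/95.5 ≈ 3.141.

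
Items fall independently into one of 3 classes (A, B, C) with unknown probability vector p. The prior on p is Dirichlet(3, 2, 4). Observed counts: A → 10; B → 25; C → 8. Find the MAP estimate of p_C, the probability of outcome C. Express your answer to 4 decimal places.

MAP estimate of p_C = 0.2245

The posterior is Dirichlet(αᵢ + nᵢ) = Dirichlet(13, 27, 12).
For a Dirichlet(a₁,…,a_K) with all aᵢ > 1, the mode has j-th component (aⱼ − 1)/(Σaᵢ − K).
Here Σaᵢ = 52 and K = 3, so p_C = (12 − 1)/(52 − 3) = 11/49 ≈ 0.2245.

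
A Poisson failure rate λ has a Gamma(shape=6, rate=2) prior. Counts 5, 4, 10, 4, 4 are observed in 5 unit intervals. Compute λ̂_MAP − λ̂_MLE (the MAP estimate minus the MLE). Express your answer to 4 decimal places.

MAP − MLE = -0.8286

Σxᵢ = 27. Posterior is Gamma(33, 7); MAP = (33−1)/7 = 32/7 ≈ 4.57143.
MLE = x̄ = 27/5 ≈ 5.40000.
Difference = 32/7 − 27/5 = -29/35 ≈ -0.8286.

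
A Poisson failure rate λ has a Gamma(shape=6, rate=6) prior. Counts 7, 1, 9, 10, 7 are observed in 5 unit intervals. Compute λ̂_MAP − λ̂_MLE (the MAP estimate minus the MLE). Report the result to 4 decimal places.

MAP − MLE = -3.2545

Σxᵢ = 34. Posterior is Gamma(40, 11); MAP = (40−1)/11 = 39/11 ≈ 3.54545.
MLE = x̄ = 34/5 ≈ 6.80000.
Difference = 39/11 − 34/5 = -179/55 ≈ -3.2545.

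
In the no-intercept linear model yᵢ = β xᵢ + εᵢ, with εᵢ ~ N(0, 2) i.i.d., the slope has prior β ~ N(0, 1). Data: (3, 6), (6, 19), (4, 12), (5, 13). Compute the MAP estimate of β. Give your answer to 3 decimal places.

β̂_MAP = 2.784

log p(β | y) = −Σ(yᵢ − βxᵢ)²/(2·2) − β²/(2·1) + const.
Setting the derivative to zero: Σxᵢ(yᵢ − βxᵢ)/2 − β/1 = 0, so β = Σxᵢyᵢ / (Σxᵢ² + σ²/τ²).
Σxᵢyᵢ = 3·6 + 6·19 + 4·12 + 5·13 = 245; Σxᵢ² = 86; σ²/τ² = 2.
β̂_MAP = 245 / (86 + 2) = 245/88 ≈ 2.784.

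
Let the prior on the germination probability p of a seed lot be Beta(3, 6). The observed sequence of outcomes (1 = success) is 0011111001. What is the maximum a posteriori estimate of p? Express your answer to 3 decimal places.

Prior: Beta(3, 6).
Data: 6 successes in 10 trials (from the sequence). The binomial likelihood contributes p^6(1−p)^4, so the posterior is Beta(3+6, 6+4) = Beta(9, 10).
For Beta(a, b) with a, b > 1 the mode is (a−1)/(a+b−2) = 8/17 ≈ 0.471.

p̂_MAP = 0.471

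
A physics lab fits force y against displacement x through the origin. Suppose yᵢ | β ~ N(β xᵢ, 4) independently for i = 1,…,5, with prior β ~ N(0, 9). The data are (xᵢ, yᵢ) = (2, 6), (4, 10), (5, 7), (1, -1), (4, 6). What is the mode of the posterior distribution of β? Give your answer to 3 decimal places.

log p(β | y) = −Σ(yᵢ − βxᵢ)²/(2·4) − β²/(2·9) + const.
Setting the derivative to zero: Σxᵢ(yᵢ − βxᵢ)/4 − β/9 = 0, so β = Σxᵢyᵢ / (Σxᵢ² + σ²/τ²).
Σxᵢyᵢ = 2·6 + 4·10 + 5·7 + 1·(-1) + 4·6 = 110; Σxᵢ² = 62; σ²/τ² = 4/9.
β̂_MAP = 110 / (62 + 4/9) = 110/(562/9) = 495/281 ≈ 1.762.

β̂_MAP = 1.762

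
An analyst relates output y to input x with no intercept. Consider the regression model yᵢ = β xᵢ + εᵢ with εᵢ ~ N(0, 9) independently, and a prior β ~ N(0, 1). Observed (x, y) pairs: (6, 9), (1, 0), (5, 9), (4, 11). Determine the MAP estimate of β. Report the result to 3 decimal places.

β̂_MAP = 1.644

log p(β | y) = −Σ(yᵢ − βxᵢ)²/(2·9) − β²/(2·1) + const.
Setting the derivative to zero: Σxᵢ(yᵢ − βxᵢ)/9 − β/1 = 0, so β = Σxᵢyᵢ / (Σxᵢ² + σ²/τ²).
Σxᵢyᵢ = 6·9 + 1·0 + 5·9 + 4·11 = 143; Σxᵢ² = 78; σ²/τ² = 9.
β̂_MAP = 143 / (78 + 9) = 143/87 ≈ 1.644.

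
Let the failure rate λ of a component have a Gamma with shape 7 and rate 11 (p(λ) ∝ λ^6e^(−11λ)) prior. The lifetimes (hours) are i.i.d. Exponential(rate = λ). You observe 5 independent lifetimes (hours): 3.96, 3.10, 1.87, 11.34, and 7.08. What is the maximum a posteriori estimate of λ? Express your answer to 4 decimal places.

The Exponential(rate=λ) likelihood is ∝ λ^n e^(−λΣtᵢ). Here n = 5 and Σtᵢ = 3.96 + 3.10 + 1.87 + 11.34 + 7.08 = 27.35.
Posterior ∝ λ^6e^(−11λ) · λ^5e^(−27.35λ) = λ^11e^(−38.35λ), i.e. Gamma(12, 38.35).
Mode = (a−1)/b = 11/38.35 ≈ 0.2868.

λ̂_MAP = 0.2868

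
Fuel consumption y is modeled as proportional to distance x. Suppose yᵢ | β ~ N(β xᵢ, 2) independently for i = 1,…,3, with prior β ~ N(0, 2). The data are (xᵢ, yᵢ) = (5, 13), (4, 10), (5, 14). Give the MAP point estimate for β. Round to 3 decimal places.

log p(β | y) = −Σ(yᵢ − βxᵢ)²/(2·2) − β²/(2·2) + const.
Setting the derivative to zero: Σxᵢ(yᵢ − βxᵢ)/2 − β/2 = 0, so β = Σxᵢyᵢ / (Σxᵢ² + σ²/τ²).
Σxᵢyᵢ = 5·13 + 4·10 + 5·14 = 175; Σxᵢ² = 66; σ²/τ² = 1.
β̂_MAP = 175 / (66 + 1) = 175/67 ≈ 2.612.

β̂_MAP = 2.612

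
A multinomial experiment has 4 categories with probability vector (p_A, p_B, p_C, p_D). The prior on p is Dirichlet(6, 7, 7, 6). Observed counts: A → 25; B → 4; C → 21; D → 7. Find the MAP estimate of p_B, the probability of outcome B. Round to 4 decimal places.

The posterior is Dirichlet(αᵢ + nᵢ) = Dirichlet(31, 11, 28, 13).
For a Dirichlet(a₁,…,a_K) with all aᵢ > 1, the mode has j-th component (aⱼ − 1)/(Σaᵢ − K).
Here Σaᵢ = 83 and K = 4, so p_B = (11 − 1)/(83 − 4) = 10/79 ≈ 0.1266.

MAP estimate of p_B = 0.1266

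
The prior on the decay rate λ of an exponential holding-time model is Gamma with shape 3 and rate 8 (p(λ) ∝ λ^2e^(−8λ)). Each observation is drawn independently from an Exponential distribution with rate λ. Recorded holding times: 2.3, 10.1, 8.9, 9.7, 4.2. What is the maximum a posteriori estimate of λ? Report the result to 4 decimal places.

The Exponential(rate=λ) likelihood is ∝ λ^n e^(−λΣtᵢ). Here n = 5 and Σtᵢ = 2.3 + 10.1 + 8.9 + 9.7 + 4.2 = 35.2.
Posterior ∝ λ^2e^(−8λ) · λ^5e^(−35.2λ) = λ^7e^(−43.2λ), i.e. Gamma(8, 43.2).
Mode = (a−1)/b = 7/43.2 ≈ 0.1620.

λ̂_MAP = 0.1620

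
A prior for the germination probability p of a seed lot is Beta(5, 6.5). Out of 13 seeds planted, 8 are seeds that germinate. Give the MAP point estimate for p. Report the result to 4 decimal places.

Prior: Beta(5, 6.5).
Data: 8 successes in 13 trials. The binomial likelihood contributes p^8(1−p)^5, so the posterior is Beta(5+8, 6.5+5) = Beta(13, 11.5).
For Beta(a, b) with a, b > 1 the mode is (a−1)/(a+b−2) = 12/22.5 ≈ 0.5333.

p̂_MAP = 0.5333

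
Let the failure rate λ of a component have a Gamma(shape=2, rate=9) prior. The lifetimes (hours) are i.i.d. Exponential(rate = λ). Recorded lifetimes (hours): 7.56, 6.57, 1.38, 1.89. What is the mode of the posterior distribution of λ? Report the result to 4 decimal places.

λ̂_MAP = 0.1894

The Exponential(rate=λ) likelihood is ∝ λ^n e^(−λΣtᵢ). Here n = 4 and Σtᵢ = 7.56 + 6.57 + 1.38 + 1.89 = 17.40.
Posterior ∝ λe^(−9λ) · λ^4e^(−17.40λ) = λ^5e^(−26.40λ), i.e. Gamma(6, 26.40).
Mode = (a−1)/b = 5/26.40 ≈ 0.1894.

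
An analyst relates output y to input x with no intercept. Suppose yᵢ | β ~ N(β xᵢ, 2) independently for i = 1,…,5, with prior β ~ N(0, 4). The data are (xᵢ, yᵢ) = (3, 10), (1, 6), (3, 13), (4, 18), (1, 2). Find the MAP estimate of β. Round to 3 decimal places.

β̂_MAP = 4.082

log p(β | y) = −Σ(yᵢ − βxᵢ)²/(2·2) − β²/(2·4) + const.
Setting the derivative to zero: Σxᵢ(yᵢ − βxᵢ)/2 − β/4 = 0, so β = Σxᵢyᵢ / (Σxᵢ² + σ²/τ²).
Σxᵢyᵢ = 3·10 + 1·6 + 3·13 + 4·18 + 1·2 = 149; Σxᵢ² = 36; σ²/τ² = 0.5.
β̂_MAP = 149 / (36 + 0.5) = 149/36.5 ≈ 4.082.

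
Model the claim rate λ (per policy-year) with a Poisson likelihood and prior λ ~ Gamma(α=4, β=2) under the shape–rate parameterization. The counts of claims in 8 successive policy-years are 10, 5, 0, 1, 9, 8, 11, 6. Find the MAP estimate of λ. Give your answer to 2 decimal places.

λ̂_MAP = 5.30

Σxᵢ = 10+5+0+1+9+8+11+6 = 50, with n = 8.
Posterior ∝ λ^3e^(−2λ) · λ^50e^(−8λ) = λ^53e^(−10λ), i.e. Gamma(shape=54, rate=10).
The mode of a Gamma(a, b) with a ≥ 1 (shape–rate) is (a−1)/b = 53/10 ≈ 5.30.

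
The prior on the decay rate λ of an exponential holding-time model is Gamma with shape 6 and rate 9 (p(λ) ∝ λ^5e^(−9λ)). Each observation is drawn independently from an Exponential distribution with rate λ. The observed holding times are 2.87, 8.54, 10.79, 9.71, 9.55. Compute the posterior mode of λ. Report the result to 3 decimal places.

The Exponential(rate=λ) likelihood is ∝ λ^n e^(−λΣtᵢ). Here n = 5 and Σtᵢ = 2.87 + 8.54 + 10.79 + 9.71 + 9.55 = 41.46.
Posterior ∝ λ^5e^(−9λ) · λ^5e^(−41.46λ) = λ^10e^(−50.46λ), i.e. Gamma(11, 50.46).
Mode = (a−1)/b = 10/50.46 ≈ 0.198.

λ̂_MAP = 0.198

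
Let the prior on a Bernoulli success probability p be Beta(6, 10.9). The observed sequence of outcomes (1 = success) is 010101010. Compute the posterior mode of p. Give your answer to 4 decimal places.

Prior: Beta(6, 10.9).
Data: 4 successes in 9 trials (from the sequence). The binomial likelihood contributes p^4(1−p)^5, so the posterior is Beta(6+4, 10.9+5) = Beta(10, 15.9).
For Beta(a, b) with a, b > 1 the mode is (a−1)/(a+b−2) = 9/23.9 ≈ 0.3766.

p̂_MAP = 0.3766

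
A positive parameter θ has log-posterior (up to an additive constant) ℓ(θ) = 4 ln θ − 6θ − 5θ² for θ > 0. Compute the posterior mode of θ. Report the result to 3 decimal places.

θ̂_MAP = 0.400

ℓ'(θ) = 4/θ − 6 − 10θ. Setting this to zero and multiplying by θ: 10θ² + 6θ − 4 = 0.
θ = (−6 + √(6² + 4·10·4)) / (2·10) = (−6 + √196) / 20 = (−6 + 14)/20 = 2/5.
ℓ''(θ) = −4/θ² − 10 < 0, confirming a maximum.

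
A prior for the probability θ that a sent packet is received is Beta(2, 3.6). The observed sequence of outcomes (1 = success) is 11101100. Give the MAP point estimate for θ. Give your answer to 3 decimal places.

θ̂_MAP = 0.517

Prior: Beta(2, 3.6).
Data: 5 successes in 8 trials (from the sequence). The binomial likelihood contributes θ^5(1−θ)^3, so the posterior is Beta(2+5, 3.6+3) = Beta(7, 6.6).
For Beta(a, b) with a, b > 1 the mode is (a−1)/(a+b−2) = 6/11.6 ≈ 0.517.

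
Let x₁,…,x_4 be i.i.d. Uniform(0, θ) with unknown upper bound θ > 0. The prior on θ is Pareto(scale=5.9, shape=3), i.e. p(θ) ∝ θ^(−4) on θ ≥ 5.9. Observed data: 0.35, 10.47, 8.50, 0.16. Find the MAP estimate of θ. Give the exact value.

The Uniform(0, θ) likelihood is θ^(−n) for θ ≥ max(xᵢ), zero otherwise. Here max(xᵢ) = 10.47.
Posterior ∝ θ^(−4) · θ^(−4) = θ^(−8) on θ ≥ max(5.9, 10.47) = 10.47.
This density is strictly decreasing in θ, so the posterior mode lies at the lower boundary of the support.

θ̂_MAP = 10.47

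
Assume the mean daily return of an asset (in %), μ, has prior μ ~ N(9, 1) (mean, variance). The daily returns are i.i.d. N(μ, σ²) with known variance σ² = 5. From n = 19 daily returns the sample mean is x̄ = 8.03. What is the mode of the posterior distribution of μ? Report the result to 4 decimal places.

μ̂_MAP = 8.2321

n = 19, x̄ = 8.03.
For a Normal prior and Normal likelihood with known variance, the posterior is Normal; its mode equals its mean, the precision-weighted average.
Prior precision 1/σ₀² = 1/1 = 1; data precision n/σ² = 19/5 = 3.8.
μ̂ = (1·9 + 3.8·8.03) / (1 + 3.8) = 39.514/4.8 = 19757/2400 ≈ 8.2321.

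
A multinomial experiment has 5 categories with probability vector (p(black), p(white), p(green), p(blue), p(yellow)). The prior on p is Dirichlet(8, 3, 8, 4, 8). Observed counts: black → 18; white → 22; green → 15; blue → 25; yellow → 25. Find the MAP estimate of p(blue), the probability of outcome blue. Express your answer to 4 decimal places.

The posterior is Dirichlet(αᵢ + nᵢ) = Dirichlet(26, 25, 23, 29, 33).
For a Dirichlet(a₁,…,a_K) with all aᵢ > 1, the mode has j-th component (aⱼ − 1)/(Σaᵢ − K).
Here Σaᵢ = 136 and K = 5, so p(blue) = (29 − 1)/(136 − 5) = 28/131 ≈ 0.2137.

MAP estimate of p(blue) = 0.2137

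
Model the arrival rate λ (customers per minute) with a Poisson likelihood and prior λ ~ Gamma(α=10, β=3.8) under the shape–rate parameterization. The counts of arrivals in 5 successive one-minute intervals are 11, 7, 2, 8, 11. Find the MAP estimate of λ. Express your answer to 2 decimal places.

Σxᵢ = 11+7+2+8+11 = 39, with n = 5.
Posterior ∝ λ^9e^(−3.8λ) · λ^39e^(−5λ) = λ^48e^(−8.8λ), i.e. Gamma(shape=49, rate=8.8).
The mode of a Gamma(a, b) with a ≥ 1 (shape–rate) is (a−1)/b = 48/8.8 ≈ 5.45.

λ̂_MAP = 5.45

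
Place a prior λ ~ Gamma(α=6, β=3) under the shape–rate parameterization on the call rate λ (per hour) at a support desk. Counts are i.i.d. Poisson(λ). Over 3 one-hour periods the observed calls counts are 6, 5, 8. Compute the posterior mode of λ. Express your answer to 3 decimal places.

λ̂_MAP = 4.000

Σxᵢ = 6+5+8 = 19, with n = 3.
Posterior ∝ λ^5e^(−3λ) · λ^19e^(−3λ) = λ^24e^(−6λ), i.e. Gamma(shape=25, rate=6).
The mode of a Gamma(a, b) with a ≥ 1 (shape–rate) is (a−1)/b = 24/6 ≈ 4.000.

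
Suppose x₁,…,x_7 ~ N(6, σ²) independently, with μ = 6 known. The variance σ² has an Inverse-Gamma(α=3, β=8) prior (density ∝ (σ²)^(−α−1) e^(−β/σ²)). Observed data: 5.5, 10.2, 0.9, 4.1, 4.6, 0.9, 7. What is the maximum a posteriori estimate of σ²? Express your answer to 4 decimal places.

σ̂²_MAP = 6.1653

Sum of squared deviations about the known mean: SS = (5.5−6)² + (10.2−6)² + (0.9−6)² + (4.1−6)² + (4.6−6)² + (0.9−6)² + (7−6)² = 76.48.
The Normal likelihood contributes (σ²)^(−n/2) exp(−SS/(2σ²)), so the posterior is Inverse-Gamma(α + n/2, β + SS/2) = Inverse-Gamma(6.5, 46.24).
The mode of Inverse-Gamma(a, b) is b/(a+1) = 46.24/7.5 ≈ 6.1653.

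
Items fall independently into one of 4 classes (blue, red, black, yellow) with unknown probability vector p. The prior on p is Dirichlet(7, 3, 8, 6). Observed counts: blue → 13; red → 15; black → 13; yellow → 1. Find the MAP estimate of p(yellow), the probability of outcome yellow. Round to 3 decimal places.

The posterior is Dirichlet(αᵢ + nᵢ) = Dirichlet(20, 18, 21, 7).
For a Dirichlet(a₁,…,a_K) with all aᵢ > 1, the mode has j-th component (aⱼ − 1)/(Σaᵢ − K).
Here Σaᵢ = 66 and K = 4, so p(yellow) = (7 − 1)/(66 − 4) = 6/62 ≈ 0.097.

MAP estimate of p(yellow) = 0.097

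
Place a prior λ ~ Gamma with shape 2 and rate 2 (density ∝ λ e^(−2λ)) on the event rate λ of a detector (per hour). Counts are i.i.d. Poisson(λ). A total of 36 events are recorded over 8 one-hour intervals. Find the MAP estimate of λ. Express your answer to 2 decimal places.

Σxᵢ = 36, n = 8.
Posterior ∝ λe^(−2λ) · λ^36e^(−8λ) = λ^37e^(−10λ), i.e. Gamma(shape=38, rate=10).
The mode of a Gamma(a, b) with a ≥ 1 (shape–rate) is (a−1)/b = 37/10 ≈ 3.70.

λ̂_MAP = 3.70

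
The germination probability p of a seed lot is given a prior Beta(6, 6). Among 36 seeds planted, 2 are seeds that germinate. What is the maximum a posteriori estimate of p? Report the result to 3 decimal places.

p̂_MAP = 0.152

Prior: Beta(6, 6).
Data: 2 successes in 36 trials. The binomial likelihood contributes p^2(1−p)^34, so the posterior is Beta(6+2, 6+34) = Beta(8, 40).
For Beta(a, b) with a, b > 1 the mode is (a−1)/(a+b−2) = 7/46 ≈ 0.152.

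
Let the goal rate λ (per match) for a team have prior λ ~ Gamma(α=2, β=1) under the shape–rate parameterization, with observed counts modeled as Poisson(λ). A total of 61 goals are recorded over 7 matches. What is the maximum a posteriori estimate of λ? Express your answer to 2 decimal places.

λ̂_MAP = 7.75

Σxᵢ = 61, n = 7.
Posterior ∝ λe^(−1λ) · λ^61e^(−7λ) = λ^62e^(−8λ), i.e. Gamma(shape=63, rate=8).
The mode of a Gamma(a, b) with a ≥ 1 (shape–rate) is (a−1)/b = 62/8 ≈ 7.75.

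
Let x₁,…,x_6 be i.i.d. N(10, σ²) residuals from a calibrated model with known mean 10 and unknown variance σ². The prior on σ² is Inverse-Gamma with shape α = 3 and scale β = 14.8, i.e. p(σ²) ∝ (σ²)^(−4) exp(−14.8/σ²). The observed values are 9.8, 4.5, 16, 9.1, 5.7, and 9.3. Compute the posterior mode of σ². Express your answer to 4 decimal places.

σ̂²_MAP = 8.2629

Sum of squared deviations about the known mean: SS = (9.8−10)² + (4.5−10)² + (16−10)² + (9.1−10)² + (5.7−10)² + (9.3−10)² = 86.08.
The Normal likelihood contributes (σ²)^(−n/2) exp(−SS/(2σ²)), so the posterior is Inverse-Gamma(α + n/2, β + SS/2) = Inverse-Gamma(6, 57.84).
The mode of Inverse-Gamma(a, b) is b/(a+1) = 57.84/7 ≈ 8.2629.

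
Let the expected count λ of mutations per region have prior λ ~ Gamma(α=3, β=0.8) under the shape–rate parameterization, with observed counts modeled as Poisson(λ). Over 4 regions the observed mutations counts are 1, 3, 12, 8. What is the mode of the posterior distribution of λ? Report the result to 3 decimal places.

λ̂_MAP = 5.417

Σxᵢ = 1+3+12+8 = 24, with n = 4.
Posterior ∝ λ^2e^(−0.8λ) · λ^24e^(−4λ) = λ^26e^(−4.8λ), i.e. Gamma(shape=27, rate=4.8).
The mode of a Gamma(a, b) with a ≥ 1 (shape–rate) is (a−1)/b = 26/4.8 ≈ 5.417.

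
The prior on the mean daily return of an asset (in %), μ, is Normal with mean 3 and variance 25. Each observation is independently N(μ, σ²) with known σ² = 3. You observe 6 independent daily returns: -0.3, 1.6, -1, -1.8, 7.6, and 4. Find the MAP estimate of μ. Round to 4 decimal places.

n = 6; x̄ = ((-0.3) + 1.6 + (-1) + (-1.8) + 7.6 + 4)/6 = 10.1/6 = 101/60 ≈ 1.6833.
For a Normal prior and Normal likelihood with known variance, the posterior is Normal; its mode equals its mean, the precision-weighted average.
Prior precision 1/σ₀² = 1/25 = 0.04; data precision n/σ² = 6/3 = 2.
μ̂ = (0.04·3 + 2·(101/60)) / (0.04 + 2) = (523/150)/2.04 = 523/306 ≈ 1.7092.

μ̂_MAP = 1.7092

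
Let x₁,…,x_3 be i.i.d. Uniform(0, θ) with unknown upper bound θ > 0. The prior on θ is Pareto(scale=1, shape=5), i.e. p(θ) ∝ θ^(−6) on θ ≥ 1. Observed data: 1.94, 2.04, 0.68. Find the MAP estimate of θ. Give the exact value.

The Uniform(0, θ) likelihood is θ^(−n) for θ ≥ max(xᵢ), zero otherwise. Here max(xᵢ) = 2.04.
Posterior ∝ θ^(−6) · θ^(−3) = θ^(−9) on θ ≥ max(1, 2.04) = 2.04.
This density is strictly decreasing in θ, so the posterior mode lies at the lower boundary of the support.

θ̂_MAP = 2.04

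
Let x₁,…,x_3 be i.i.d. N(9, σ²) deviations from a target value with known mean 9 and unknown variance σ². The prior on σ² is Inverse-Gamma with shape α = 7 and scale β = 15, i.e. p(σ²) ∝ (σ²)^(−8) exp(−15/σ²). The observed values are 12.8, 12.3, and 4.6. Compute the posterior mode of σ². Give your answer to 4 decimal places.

Sum of squared deviations about the known mean: SS = (12.8−9)² + (12.3−9)² + (4.6−9)² = 44.69.
The Normal likelihood contributes (σ²)^(−n/2) exp(−SS/(2σ²)), so the posterior is Inverse-Gamma(α + n/2, β + SS/2) = Inverse-Gamma(8.5, 37.345).
The mode of Inverse-Gamma(a, b) is b/(a+1) = 37.345/9.5 ≈ 3.9311.

σ̂²_MAP = 3.9311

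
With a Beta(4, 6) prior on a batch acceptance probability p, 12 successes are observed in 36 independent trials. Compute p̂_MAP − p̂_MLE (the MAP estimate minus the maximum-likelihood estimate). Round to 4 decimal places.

MAP − MLE = 0.0076

Posterior is Beta(16, 30); MAP = (16−1)/(46−2) = 15/44 ≈ 0.34091.
MLE ignores the prior: p̂_MLE = k/n = 12/36 ≈ 0.33333.
Difference = 15/44 − 12/36 = 1/132 ≈ 0.0076.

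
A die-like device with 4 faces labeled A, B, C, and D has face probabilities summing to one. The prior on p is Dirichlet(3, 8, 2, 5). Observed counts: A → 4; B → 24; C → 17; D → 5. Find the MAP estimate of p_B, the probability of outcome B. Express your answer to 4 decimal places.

The posterior is Dirichlet(αᵢ + nᵢ) = Dirichlet(7, 32, 19, 10).
For a Dirichlet(a₁,…,a_K) with all aᵢ > 1, the mode has j-th component (aⱼ − 1)/(Σaᵢ − K).
Here Σaᵢ = 68 and K = 4, so p_B = (32 − 1)/(68 − 4) = 31/64 ≈ 0.4844.

MAP estimate of p_B = 0.4844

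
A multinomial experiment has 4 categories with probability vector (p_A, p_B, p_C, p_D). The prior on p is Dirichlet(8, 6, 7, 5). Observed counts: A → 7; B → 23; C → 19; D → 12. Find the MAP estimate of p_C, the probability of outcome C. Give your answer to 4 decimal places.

MAP estimate of p_C = 0.3012

The posterior is Dirichlet(αᵢ + nᵢ) = Dirichlet(15, 29, 26, 17).
For a Dirichlet(a₁,…,a_K) with all aᵢ > 1, the mode has j-th component (aⱼ − 1)/(Σaᵢ − K).
Here Σaᵢ = 87 and K = 4, so p_C = (26 − 1)/(87 − 4) = 25/83 ≈ 0.3012.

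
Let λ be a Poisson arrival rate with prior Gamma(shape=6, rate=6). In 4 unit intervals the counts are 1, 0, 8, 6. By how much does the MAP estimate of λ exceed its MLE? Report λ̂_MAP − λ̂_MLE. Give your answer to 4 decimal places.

MAP − MLE = -1.7500

Σxᵢ = 15. Posterior is Gamma(21, 10); MAP = (21−1)/10 = 20/10 ≈ 2.00000.
MLE = x̄ = 15/4 ≈ 3.75000.
Difference = 20/10 − 15/4 = -7/4 ≈ -1.7500.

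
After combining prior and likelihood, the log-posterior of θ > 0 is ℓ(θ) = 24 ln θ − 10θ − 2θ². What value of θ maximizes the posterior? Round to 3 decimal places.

θ̂_MAP = 1.500

ℓ'(θ) = 24/θ − 10 − 4θ. Setting this to zero and multiplying by θ: 4θ² + 10θ − 24 = 0.
θ = (−10 + √(10² + 4·4·24)) / (2·4) = (−10 + √484) / 8 = (−10 + 22)/8 = 3/2.
ℓ''(θ) = −24/θ² − 4 < 0, confirming a maximum.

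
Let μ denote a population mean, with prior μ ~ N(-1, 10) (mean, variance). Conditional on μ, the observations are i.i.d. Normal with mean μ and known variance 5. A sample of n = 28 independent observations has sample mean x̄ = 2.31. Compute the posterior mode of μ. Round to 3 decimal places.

μ̂_MAP = 2.252

n = 28, x̄ = 2.31.
For a Normal prior and Normal likelihood with known variance, the posterior is Normal; its mode equals its mean, the precision-weighted average.
Prior precision 1/σ₀² = 1/10 = 0.1; data precision n/σ² = 28/5 = 5.6.
μ̂ = (0.1·(-1) + 5.6·2.31) / (0.1 + 5.6) = 12.836/5.7 = 3209/1425 ≈ 2.252.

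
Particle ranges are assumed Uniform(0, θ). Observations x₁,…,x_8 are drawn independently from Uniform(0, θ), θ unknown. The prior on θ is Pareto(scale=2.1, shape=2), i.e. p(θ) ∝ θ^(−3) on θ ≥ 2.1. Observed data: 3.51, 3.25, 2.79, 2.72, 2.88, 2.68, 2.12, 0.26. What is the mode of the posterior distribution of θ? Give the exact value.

θ̂_MAP = 3.51

The Uniform(0, θ) likelihood is θ^(−n) for θ ≥ max(xᵢ), zero otherwise. Here max(xᵢ) = 3.51.
Posterior ∝ θ^(−3) · θ^(−8) = θ^(−11) on θ ≥ max(2.1, 3.51) = 3.51.
This density is strictly decreasing in θ, so the posterior mode lies at the lower boundary of the support.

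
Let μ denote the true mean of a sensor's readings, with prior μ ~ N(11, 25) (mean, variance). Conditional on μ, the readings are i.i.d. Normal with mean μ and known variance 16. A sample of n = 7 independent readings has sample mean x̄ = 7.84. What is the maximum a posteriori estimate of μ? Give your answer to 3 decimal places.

n = 7, x̄ = 7.84.
For a Normal prior and Normal likelihood with known variance, the posterior is Normal; its mode equals its mean, the precision-weighted average.
Prior precision 1/σ₀² = 1/25 = 0.04; data precision n/σ² = 7/16 = 0.4375.
μ̂ = (0.04·11 + 0.4375·7.84) / (0.04 + 0.4375) = 3.87/0.4775 = 1548/191 ≈ 8.105.

μ̂_MAP = 8.105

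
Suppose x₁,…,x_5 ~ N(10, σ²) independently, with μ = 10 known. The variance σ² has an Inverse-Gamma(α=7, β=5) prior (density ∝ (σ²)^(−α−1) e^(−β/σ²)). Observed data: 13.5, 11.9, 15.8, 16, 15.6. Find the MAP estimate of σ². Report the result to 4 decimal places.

σ̂²_MAP = 6.0410

Sum of squared deviations about the known mean: SS = (13.5−10)² + (11.9−10)² + (15.8−10)² + (16−10)² + (15.6−10)² = 116.86.
The Normal likelihood contributes (σ²)^(−n/2) exp(−SS/(2σ²)), so the posterior is Inverse-Gamma(α + n/2, β + SS/2) = Inverse-Gamma(9.5, 63.43).
The mode of Inverse-Gamma(a, b) is b/(a+1) = 63.43/10.5 ≈ 6.0410.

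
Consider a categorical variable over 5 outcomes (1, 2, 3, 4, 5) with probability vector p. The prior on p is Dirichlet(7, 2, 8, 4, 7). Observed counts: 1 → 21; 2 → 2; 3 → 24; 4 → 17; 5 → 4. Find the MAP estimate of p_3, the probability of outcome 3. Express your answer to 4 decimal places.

The posterior is Dirichlet(αᵢ + nᵢ) = Dirichlet(28, 4, 32, 21, 11).
For a Dirichlet(a₁,…,a_K) with all aᵢ > 1, the mode has j-th component (aⱼ − 1)/(Σaᵢ − K).
Here Σaᵢ = 96 and K = 5, so p_3 = (32 − 1)/(96 − 5) = 31/91 ≈ 0.3407.

MAP estimate: 0.3407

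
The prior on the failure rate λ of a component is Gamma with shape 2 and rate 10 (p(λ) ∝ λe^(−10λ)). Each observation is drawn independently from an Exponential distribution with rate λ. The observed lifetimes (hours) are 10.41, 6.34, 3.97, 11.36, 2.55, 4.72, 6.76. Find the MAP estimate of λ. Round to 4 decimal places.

λ̂_MAP = 0.1426

The Exponential(rate=λ) likelihood is ∝ λ^n e^(−λΣtᵢ). Here n = 7 and Σtᵢ = 10.41 + 6.34 + 3.97 + 11.36 + 2.55 + 4.72 + 6.76 = 46.11.
Posterior ∝ λe^(−10λ) · λ^7e^(−46.11λ) = λ^8e^(−56.11λ), i.e. Gamma(9, 56.11).
Mode = (a−1)/b = 8/56.11 ≈ 0.1426.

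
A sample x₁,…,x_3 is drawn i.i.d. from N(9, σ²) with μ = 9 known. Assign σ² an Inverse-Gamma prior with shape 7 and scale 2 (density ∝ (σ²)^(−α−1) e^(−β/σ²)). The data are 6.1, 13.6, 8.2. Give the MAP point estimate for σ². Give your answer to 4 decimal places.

σ̂²_MAP = 1.8005

Sum of squared deviations about the known mean: SS = (6.1−9)² + (13.6−9)² + (8.2−9)² = 30.21.
The Normal likelihood contributes (σ²)^(−n/2) exp(−SS/(2σ²)), so the posterior is Inverse-Gamma(α + n/2, β + SS/2) = Inverse-Gamma(8.5, 17.105).
The mode of Inverse-Gamma(a, b) is b/(a+1) = 17.105/9.5 ≈ 1.8005.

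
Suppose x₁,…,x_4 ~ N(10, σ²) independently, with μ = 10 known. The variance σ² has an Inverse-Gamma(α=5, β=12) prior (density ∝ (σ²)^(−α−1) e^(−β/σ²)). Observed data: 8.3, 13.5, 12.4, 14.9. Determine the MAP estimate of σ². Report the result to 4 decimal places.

Sum of squared deviations about the known mean: SS = (8.3−10)² + (13.5−10)² + (12.4−10)² + (14.9−10)² = 44.91.
The Normal likelihood contributes (σ²)^(−n/2) exp(−SS/(2σ²)), so the posterior is Inverse-Gamma(α + n/2, β + SS/2) = Inverse-Gamma(7, 34.455).
The mode of Inverse-Gamma(a, b) is b/(a+1) = 34.455/8 ≈ 4.3069.

σ̂²_MAP = 4.3069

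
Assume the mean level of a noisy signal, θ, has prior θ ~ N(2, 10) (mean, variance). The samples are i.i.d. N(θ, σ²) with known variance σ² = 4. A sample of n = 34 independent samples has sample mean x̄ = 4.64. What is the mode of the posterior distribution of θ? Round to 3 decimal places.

θ̂_MAP = 4.609

n = 34, x̄ = 4.64.
For a Normal prior and Normal likelihood with known variance, the posterior is Normal; its mode equals its mean, the precision-weighted average.
Prior precision 1/σ₀² = 1/10 = 0.1; data precision n/σ² = 34/4 = 8.5.
θ̂ = (0.1·2 + 8.5·4.64) / (0.1 + 8.5) = 39.64/8.6 = 991/215 ≈ 4.609.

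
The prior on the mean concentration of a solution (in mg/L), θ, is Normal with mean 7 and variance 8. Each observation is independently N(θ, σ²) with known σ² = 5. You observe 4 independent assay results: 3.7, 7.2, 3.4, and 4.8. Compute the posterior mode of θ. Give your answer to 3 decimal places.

n = 4; x̄ = (3.7 + 7.2 + 3.4 + 4.8)/4 = 19.1/4 = 4.775.
For a Normal prior and Normal likelihood with known variance, the posterior is Normal; its mode equals its mean, the precision-weighted average.
Prior precision 1/σ₀² = 1/8 = 0.125; data precision n/σ² = 4/5 = 0.8.
θ̂ = (0.125·7 + 0.8·4.775) / (0.125 + 0.8) = 4.695/0.925 = 939/185 ≈ 5.076.

θ̂_MAP = 5.076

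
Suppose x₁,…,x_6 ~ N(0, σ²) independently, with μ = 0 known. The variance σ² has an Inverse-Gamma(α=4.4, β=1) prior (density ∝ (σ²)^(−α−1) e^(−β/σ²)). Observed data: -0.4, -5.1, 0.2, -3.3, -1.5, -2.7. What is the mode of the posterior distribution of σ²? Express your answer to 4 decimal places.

σ̂²_MAP = 2.8952

Sum of squared deviations about the known mean: SS = (-0.4−0)² + (-5.1−0)² + (0.2−0)² + (-3.3−0)² + (-1.5−0)² + (-2.7−0)² = 46.64.
The Normal likelihood contributes (σ²)^(−n/2) exp(−SS/(2σ²)), so the posterior is Inverse-Gamma(α + n/2, β + SS/2) = Inverse-Gamma(7.4, 24.32).
The mode of Inverse-Gamma(a, b) is b/(a+1) = 24.32/8.4 ≈ 2.8952.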